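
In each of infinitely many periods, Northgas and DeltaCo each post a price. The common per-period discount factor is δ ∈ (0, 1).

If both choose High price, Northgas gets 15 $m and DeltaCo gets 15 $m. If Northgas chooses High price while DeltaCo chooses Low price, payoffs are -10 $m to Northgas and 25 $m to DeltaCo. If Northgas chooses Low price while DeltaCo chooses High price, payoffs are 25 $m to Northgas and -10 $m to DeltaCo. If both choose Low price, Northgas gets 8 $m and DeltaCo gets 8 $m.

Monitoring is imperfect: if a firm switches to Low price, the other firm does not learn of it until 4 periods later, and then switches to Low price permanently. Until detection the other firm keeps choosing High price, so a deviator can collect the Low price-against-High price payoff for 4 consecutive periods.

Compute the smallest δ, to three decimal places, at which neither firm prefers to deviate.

The best deviation is to choose Low price for all 4 undetected periods, earning 25 each, then 8 forever once detected.
Deviation value: 25(1−δ^4)/(1−δ) + 8δ^4/(1−δ); cooperation value: 15/(1−δ).
IC: 15 ≥ 25(1−δ^4) + 8δ^4 = 25 − 17δ^4.
So δ^4 ≥ 10/17, giving δ ≥ (10/17)^(1/4) ≈ 0.876.

0.876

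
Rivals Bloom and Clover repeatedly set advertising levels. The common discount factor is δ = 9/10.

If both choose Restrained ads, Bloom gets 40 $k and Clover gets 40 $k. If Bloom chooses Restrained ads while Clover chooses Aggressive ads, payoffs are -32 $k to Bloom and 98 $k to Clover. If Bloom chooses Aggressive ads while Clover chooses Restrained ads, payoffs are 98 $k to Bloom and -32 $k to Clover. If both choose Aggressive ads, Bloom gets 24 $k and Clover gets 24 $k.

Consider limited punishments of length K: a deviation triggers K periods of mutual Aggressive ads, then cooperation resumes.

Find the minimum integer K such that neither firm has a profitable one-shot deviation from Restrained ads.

IC: δ(1−δ^K)/(1−δ) ≥ (98−40)/(40−24) = 29/8.
With δ = 9/10: need 1 − δ^K ≥ 29/8·(1−9/10)/(9/10), i.e. δ^K ≤ 0.5972.
Since (9/10)^4 = 0.6561 and (9/10)^5 = 0.5905, the smallest such K is 5.

5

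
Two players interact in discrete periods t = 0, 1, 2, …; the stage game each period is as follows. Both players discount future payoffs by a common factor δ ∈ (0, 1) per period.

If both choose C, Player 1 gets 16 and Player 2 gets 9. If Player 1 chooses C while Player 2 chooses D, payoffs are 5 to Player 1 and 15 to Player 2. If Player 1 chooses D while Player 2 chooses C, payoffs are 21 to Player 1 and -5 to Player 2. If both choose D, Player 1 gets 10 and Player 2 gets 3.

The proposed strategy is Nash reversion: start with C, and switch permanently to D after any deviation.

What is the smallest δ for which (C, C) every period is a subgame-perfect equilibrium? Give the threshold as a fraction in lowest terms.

Player 1's threshold: (21−16)/(21−10) = 5/11.
Player 2's threshold: (15−9)/(15−3) = 1/2.
5/11 < 1/2, so Player 2 binds and δ* = 1/2.

1/2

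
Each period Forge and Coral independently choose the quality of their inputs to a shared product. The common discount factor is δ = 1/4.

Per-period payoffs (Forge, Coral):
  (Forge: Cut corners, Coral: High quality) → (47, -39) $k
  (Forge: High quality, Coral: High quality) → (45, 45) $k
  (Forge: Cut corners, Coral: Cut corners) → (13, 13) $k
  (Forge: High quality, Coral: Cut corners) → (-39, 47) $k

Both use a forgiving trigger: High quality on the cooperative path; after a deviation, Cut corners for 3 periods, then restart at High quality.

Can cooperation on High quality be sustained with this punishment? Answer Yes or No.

IC: δ+…+δ^3 ≥ (47−45)/(45−13) = 1/16.
At δ = 1/4: partial sum = 0.3281 ≥ 0.0625. Cooperation sustainable.

Yes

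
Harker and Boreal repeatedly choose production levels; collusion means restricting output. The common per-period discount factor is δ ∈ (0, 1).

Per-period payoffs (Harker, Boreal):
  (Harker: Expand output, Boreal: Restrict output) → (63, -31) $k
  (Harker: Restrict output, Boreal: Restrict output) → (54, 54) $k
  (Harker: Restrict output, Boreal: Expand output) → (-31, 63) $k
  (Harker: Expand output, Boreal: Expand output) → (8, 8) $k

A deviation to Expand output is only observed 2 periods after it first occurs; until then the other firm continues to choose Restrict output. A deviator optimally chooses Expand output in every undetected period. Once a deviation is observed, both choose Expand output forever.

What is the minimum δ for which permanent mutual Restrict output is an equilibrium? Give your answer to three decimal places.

0.405

A deviator earns 63 for 2 periods, then 8 forever; cooperating earns 54 forever. Multiplying the IC by (1−δ):
54 ≥ 63(1−δ^2) + 8δ^2, so 55·δ^2 ≥ 9 and δ^2 ≥ 9/55.
δ ≥ (9/55)^(1/2) ≈ 0.405.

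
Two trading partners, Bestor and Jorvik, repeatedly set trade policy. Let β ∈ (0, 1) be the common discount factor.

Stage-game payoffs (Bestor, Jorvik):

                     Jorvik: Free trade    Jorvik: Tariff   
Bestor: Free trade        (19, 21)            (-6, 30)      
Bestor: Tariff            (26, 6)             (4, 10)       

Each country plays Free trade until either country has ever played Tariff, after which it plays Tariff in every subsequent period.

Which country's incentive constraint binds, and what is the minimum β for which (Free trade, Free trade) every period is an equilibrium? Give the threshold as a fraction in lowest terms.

Jorvik; β ≥ 9/20

Bestor's threshold: (26−19)/(26−4) = 7/22.
Jorvik's threshold: (30−21)/(30−10) = 9/20.
7/22 < 9/20, so Jorvik binds and β* = 9/20.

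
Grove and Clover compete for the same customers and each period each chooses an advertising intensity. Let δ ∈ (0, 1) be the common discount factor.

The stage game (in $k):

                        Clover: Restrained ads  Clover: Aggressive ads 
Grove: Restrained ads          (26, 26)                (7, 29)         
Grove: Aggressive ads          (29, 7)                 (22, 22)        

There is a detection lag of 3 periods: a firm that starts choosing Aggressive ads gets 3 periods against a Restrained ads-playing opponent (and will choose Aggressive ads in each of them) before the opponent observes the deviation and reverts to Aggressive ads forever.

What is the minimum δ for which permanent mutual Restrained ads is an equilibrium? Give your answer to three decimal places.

The best deviation is to choose Aggressive ads for all 3 undetected periods, earning 29 each, then 22 forever once detected.
Deviation value: 29(1−δ^3)/(1−δ) + 22δ^3/(1−δ); cooperation value: 26/(1−δ).
IC: 26 ≥ 29(1−δ^3) + 22δ^3 = 29 − 7δ^3.
So δ^3 ≥ 3/7, giving δ ≥ (3/7)^(1/3) ≈ 0.754.

0.754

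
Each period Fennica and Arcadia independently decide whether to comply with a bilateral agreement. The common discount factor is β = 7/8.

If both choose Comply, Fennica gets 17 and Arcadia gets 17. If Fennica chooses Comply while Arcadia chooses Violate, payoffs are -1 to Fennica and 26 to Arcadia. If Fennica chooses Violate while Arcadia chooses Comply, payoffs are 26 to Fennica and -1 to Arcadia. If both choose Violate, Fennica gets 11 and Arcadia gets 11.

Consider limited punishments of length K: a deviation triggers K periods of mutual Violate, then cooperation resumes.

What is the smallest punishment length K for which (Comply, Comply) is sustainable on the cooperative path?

2

IC: β(1−β^K)/(1−β) ≥ (26−17)/(17−11) = 3/2.
With β = 7/8: need 1 − β^K ≥ 3/2·(1−7/8)/(7/8), i.e. β^K ≤ 0.7857.
Since (7/8)^1 = 0.8750 and (7/8)^2 = 0.7656, the smallest such K is 2.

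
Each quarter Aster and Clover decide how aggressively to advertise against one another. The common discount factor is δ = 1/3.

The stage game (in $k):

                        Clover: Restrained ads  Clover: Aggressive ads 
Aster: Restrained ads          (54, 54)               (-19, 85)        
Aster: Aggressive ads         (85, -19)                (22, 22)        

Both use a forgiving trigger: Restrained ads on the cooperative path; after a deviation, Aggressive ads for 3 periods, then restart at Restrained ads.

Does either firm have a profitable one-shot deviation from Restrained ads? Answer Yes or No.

Yes

A one-shot deviation gives 85 now, then 22 for 3 periods, then back to 54.
Gain from deviating: (85−54) today; loss: (54−22) in each of the next 3 periods.
No-deviation condition: (54−22)(δ+…+δ^3) ≥ 85−54, i.e. δ+…+δ^3 ≥ 31/32.
At δ = 1/3: δ+…+δ^3 = 0.4815 < 0.9688.
So cooperation is not sustainable.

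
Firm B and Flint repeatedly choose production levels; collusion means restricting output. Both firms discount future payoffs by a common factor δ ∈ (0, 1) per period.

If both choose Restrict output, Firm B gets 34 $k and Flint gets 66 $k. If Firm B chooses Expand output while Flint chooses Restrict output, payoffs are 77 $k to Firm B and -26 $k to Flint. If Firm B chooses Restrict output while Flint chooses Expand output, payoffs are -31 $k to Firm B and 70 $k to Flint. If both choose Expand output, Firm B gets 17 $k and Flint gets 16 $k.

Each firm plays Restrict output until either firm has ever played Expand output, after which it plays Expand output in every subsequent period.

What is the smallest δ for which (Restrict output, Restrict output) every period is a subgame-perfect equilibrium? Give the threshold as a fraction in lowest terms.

43/60

Firm B's threshold: (77−34)/(77−17) = 43/60.
Flint's threshold: (70−66)/(70−16) = 2/27.
43/60 > 2/27, so Firm B binds and δ* = 43/60.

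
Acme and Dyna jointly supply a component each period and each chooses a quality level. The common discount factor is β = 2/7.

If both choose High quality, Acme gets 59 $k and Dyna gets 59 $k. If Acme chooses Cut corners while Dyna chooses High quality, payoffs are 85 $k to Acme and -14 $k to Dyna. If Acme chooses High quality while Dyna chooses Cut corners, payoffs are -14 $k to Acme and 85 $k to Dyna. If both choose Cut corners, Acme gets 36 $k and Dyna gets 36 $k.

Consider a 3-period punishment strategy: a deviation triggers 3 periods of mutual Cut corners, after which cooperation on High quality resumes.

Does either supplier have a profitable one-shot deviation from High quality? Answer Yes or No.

Yes

IC: β+…+β^3 ≥ (85−59)/(59−36) = 26/23.
At β = 2/7: partial sum = 0.3907 < 1.1304. Cooperation not sustainable.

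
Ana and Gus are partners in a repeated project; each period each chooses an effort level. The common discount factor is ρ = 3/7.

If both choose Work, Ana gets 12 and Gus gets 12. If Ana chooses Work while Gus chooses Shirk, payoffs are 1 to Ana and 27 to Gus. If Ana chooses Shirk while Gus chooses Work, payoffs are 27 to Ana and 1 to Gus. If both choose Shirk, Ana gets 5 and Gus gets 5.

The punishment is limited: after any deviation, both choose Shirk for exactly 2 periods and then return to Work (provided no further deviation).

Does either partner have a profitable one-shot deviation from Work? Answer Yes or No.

Yes

Comparing payoff streams over the 3 periods until play realigns: cooperate → 12(1+ρ+…+ρ^2); deviate → 27 + 5(ρ+…+ρ^2).
Cooperation is sustained iff (12−5)(ρ+…+ρ^2) ≥ 27−12.
ρ+…+ρ^2 = 3/7·(1−(3/7)^2)/(1−3/7) = 0.6122, and (27−12)/(12−5) = 2.1429.
0.6122 < 2.1429, so cooperation is not sustainable.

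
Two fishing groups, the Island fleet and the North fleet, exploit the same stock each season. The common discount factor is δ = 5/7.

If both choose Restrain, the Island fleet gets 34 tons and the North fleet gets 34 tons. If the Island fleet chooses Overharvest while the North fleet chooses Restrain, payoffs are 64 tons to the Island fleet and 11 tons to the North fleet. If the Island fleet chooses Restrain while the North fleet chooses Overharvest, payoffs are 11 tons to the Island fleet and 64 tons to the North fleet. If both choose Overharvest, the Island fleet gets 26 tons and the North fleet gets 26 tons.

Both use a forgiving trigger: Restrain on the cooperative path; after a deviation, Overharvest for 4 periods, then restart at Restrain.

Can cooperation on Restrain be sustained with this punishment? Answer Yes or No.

Comparing payoff streams over the 5 periods until play realigns: cooperate → 34(1+δ+…+δ^4); deviate → 64 + 26(δ+…+δ^4).
Cooperation is sustained iff (34−26)(δ+…+δ^4) ≥ 64−34.
δ+…+δ^4 = 5/7·(1−(5/7)^4)/(1−5/7) = 1.8492, and (64−34)/(34−26) = 3.7500.
1.8492 < 3.7500, so cooperation is not sustainable.

No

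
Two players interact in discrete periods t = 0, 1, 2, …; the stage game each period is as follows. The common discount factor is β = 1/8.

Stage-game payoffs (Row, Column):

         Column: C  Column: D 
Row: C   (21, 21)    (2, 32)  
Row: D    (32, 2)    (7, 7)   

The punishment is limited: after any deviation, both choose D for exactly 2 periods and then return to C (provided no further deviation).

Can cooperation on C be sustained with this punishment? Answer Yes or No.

No

Comparing payoff streams over the 3 periods until play realigns: cooperate → 21(1+β+…+β^2); deviate → 32 + 7(β+…+β^2).
Cooperation is sustained iff (21−7)(β+…+β^2) ≥ 32−21.
β+…+β^2 = 1/8·(1−(1/8)^2)/(1−1/8) = 0.1406, and (32−21)/(21−7) = 0.7857.
0.1406 < 0.7857, so cooperation is not sustainable.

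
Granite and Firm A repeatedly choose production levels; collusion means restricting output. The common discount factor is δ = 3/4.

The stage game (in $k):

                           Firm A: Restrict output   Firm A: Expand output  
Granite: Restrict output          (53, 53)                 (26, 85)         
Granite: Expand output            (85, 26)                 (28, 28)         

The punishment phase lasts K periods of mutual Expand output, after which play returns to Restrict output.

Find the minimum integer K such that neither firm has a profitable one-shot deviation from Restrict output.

Need Σ_{k=1}^{K} δ^k ≥ (85−53)/(53−28) = 1.2800 at δ = 3/4.
At K = 1 the sum is 0.7500 < 1.2800; at K = 2 it is 1.3125 ≥ 1.2800.
So the minimum punishment length is K = 2.

2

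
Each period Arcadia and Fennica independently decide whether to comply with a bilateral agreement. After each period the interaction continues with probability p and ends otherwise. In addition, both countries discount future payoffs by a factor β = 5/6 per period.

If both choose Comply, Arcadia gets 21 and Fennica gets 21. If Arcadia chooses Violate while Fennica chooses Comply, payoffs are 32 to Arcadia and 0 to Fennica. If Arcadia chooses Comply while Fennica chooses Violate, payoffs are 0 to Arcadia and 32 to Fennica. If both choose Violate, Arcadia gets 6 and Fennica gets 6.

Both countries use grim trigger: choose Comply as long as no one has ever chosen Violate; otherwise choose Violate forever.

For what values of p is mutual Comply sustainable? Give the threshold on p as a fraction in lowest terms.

Expected continuation weight on next period's payoff is β·p = 5/6·p, which plays the role of the discount factor.
Cooperation requires 5/6·p ≥ (32−21)/(32−6) = 11/26, hence p ≥ 33/65.

33/65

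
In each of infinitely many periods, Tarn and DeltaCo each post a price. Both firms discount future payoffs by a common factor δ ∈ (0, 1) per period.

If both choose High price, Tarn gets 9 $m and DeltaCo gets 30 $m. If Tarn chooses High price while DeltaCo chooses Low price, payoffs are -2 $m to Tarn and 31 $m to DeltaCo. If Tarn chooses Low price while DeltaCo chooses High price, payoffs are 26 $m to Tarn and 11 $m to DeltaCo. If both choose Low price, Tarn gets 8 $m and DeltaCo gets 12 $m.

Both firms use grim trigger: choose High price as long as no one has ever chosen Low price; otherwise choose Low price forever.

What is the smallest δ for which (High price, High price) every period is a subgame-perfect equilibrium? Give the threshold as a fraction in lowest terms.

Tarn's threshold: (26−9)/(26−8) = 17/18.
DeltaCo's threshold: (31−30)/(31−12) = 1/19.
17/18 > 1/19, so Tarn binds and δ* = 17/18.

17/18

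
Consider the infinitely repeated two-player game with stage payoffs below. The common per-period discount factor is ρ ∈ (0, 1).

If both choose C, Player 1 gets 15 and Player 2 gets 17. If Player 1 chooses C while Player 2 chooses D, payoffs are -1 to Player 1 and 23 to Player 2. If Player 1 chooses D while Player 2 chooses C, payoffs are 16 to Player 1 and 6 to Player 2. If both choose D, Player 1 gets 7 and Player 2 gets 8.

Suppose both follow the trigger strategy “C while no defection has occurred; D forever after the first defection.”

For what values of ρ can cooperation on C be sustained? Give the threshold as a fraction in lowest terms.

2/5

Player 1's threshold: (16−15)/(16−7) = 1/9.
Player 2's threshold: (23−17)/(23−8) = 2/5.
1/9 < 2/5, so Player 2 binds and ρ* = 2/5.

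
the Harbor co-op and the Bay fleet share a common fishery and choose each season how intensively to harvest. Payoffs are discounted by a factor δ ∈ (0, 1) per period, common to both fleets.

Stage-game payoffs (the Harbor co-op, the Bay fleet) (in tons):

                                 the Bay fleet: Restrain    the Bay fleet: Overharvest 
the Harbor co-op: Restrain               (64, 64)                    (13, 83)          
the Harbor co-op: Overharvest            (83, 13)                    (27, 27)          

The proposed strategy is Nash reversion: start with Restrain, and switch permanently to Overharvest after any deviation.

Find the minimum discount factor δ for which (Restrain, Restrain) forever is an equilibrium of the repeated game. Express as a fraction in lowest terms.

64/(1−δ) ≥ 83 + 27δ/(1−δ)
64 ≥ 83 − 56δ
δ ≥ 19/56.

19/56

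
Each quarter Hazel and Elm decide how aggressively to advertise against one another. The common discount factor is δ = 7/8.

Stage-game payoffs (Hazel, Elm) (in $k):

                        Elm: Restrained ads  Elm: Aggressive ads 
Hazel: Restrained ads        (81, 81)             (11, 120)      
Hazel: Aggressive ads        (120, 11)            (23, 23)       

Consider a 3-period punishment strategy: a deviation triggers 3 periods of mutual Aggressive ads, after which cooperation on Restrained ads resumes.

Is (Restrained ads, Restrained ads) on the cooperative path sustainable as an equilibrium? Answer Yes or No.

Yes

IC: δ+…+δ^3 ≥ (120−81)/(81−23) = 39/58.
At δ = 7/8: partial sum = 2.3105 ≥ 0.6724. Cooperation sustainable.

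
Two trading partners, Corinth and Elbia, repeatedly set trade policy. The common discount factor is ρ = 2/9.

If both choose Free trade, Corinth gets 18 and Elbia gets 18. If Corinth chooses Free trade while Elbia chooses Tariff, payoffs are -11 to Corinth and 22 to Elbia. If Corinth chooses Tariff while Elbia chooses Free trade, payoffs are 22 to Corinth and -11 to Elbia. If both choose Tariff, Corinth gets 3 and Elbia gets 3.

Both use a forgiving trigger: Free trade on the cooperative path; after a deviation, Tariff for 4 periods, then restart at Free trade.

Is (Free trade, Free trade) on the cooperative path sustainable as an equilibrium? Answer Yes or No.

Comparing payoff streams over the 5 periods until play realigns: cooperate → 18(1+ρ+…+ρ^4); deviate → 22 + 3(ρ+…+ρ^4).
Cooperation is sustained iff (18−3)(ρ+…+ρ^4) ≥ 22−18.
ρ+…+ρ^4 = 2/9·(1−(2/9)^4)/(1−2/9) = 0.2850, and (22−18)/(18−3) = 0.2667.
0.2850 ≥ 0.2667, so cooperation is sustainable.

Yes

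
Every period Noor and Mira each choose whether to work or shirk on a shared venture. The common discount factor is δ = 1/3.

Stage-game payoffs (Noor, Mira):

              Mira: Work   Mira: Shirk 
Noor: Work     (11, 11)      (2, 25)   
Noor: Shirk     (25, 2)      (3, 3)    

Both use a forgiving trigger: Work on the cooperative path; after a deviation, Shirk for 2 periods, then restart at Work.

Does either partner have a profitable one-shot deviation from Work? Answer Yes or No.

Yes

Comparing payoff streams over the 3 periods until play realigns: cooperate → 11(1+δ+…+δ^2); deviate → 25 + 3(δ+…+δ^2).
Cooperation is sustained iff (11−3)(δ+…+δ^2) ≥ 25−11.
δ+…+δ^2 = 1/3·(1−(1/3)^2)/(1−1/3) = 0.4444, and (25−11)/(11−3) = 1.7500.
0.4444 < 1.7500, so cooperation is not sustainable.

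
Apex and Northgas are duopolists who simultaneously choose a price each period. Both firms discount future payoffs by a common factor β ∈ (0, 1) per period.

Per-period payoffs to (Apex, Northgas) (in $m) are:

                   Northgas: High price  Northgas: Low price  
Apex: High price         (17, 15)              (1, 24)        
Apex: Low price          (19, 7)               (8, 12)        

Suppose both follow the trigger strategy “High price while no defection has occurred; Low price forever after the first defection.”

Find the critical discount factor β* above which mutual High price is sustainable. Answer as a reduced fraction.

For Apex: deviation gain 19−17 = 2, per-period punishment loss 17−8 = 9. IC gives β ≥ 2/11.
For Northgas: gain 9, loss 3 per period, so β ≥ 9/12 = 3/4.
The tighter constraint is Northgas's, so cooperation needs β ≥ 3/4.

3/4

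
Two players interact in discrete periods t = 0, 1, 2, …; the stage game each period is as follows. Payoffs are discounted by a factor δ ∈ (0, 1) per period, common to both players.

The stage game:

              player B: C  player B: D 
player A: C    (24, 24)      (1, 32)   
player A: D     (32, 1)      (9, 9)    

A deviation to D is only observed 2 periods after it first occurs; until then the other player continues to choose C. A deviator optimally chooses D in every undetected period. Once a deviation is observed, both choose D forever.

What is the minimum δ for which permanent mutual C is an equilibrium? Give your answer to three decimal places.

0.590

A deviator earns 32 for 2 periods, then 9 forever; cooperating earns 24 forever. Multiplying the IC by (1−δ):
24 ≥ 32(1−δ^2) + 9δ^2, so 23·δ^2 ≥ 8 and δ^2 ≥ 8/23.
δ ≥ (8/23)^(1/2) ≈ 0.590.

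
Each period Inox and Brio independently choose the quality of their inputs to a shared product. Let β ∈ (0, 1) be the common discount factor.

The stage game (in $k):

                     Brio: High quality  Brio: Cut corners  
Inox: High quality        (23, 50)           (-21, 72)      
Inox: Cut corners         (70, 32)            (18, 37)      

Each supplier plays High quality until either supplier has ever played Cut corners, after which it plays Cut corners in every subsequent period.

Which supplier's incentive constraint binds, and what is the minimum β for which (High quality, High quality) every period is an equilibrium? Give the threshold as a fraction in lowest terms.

Inox; β ≥ 47/52

Inox's threshold: (70−23)/(70−18) = 47/52.
Brio's threshold: (72−50)/(72−37) = 22/35.
47/52 > 22/35, so Inox binds and β* = 47/52.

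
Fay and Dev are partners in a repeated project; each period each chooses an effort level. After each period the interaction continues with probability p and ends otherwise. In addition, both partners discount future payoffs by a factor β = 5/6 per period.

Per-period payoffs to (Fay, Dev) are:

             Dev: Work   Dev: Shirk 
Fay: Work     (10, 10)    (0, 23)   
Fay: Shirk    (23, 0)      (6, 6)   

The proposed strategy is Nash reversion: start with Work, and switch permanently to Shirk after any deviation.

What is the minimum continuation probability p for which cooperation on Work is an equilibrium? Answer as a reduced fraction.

Expected continuation weight on next period's payoff is β·p = 5/6·p, which plays the role of the discount factor.
Cooperation requires 5/6·p ≥ (23−10)/(23−6) = 13/17, hence p ≥ 78/85.

78/85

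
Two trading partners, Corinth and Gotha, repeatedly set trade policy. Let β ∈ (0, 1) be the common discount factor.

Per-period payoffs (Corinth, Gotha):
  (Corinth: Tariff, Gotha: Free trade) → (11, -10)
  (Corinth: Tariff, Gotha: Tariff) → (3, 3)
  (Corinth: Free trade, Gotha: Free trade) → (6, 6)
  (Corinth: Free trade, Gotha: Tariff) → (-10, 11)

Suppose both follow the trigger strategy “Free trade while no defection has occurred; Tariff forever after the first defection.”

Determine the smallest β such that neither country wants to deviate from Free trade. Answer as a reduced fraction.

5/8

6/(1−β) ≥ 11 + 3β/(1−β)
6 ≥ 11 − 8β
β ≥ 5/8.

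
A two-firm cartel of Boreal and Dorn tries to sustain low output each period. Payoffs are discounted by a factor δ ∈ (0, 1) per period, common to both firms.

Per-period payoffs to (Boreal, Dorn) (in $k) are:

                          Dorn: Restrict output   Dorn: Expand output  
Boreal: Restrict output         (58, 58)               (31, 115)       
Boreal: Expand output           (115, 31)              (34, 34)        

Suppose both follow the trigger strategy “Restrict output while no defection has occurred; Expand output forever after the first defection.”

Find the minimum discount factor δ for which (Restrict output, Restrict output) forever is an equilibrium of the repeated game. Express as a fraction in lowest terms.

19/27

Under grim trigger the critical discount factor is (T−C)/(T−P) with T = 115, C = 58, P = 34.
δ* = (115−58)/(115−34) = 57/81 = 19/27.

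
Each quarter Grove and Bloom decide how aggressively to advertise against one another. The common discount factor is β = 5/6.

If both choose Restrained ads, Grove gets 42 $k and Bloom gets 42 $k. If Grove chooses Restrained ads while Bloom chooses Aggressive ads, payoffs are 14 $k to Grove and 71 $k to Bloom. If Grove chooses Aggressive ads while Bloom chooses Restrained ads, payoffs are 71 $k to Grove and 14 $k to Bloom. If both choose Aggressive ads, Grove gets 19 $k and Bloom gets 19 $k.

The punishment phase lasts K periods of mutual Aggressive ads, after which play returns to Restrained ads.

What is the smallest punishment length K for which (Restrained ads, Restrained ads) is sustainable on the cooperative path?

2

IC: β(1−β^K)/(1−β) ≥ (71−42)/(42−19) = 29/23.
With β = 5/6: need 1 − β^K ≥ 29/23·(1−5/6)/(5/6), i.e. β^K ≤ 0.7478.
Since (5/6)^1 = 0.8333 and (5/6)^2 = 0.6944, the smallest such K is 2.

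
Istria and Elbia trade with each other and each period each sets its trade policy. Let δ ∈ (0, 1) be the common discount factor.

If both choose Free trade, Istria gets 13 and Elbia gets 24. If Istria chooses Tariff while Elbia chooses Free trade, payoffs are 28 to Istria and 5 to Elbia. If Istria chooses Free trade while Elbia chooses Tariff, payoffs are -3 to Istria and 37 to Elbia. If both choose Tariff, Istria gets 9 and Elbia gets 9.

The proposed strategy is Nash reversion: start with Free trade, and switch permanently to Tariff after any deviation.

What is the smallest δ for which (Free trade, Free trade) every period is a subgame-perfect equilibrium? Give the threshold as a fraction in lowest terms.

Istria's threshold: (28−13)/(28−9) = 15/19.
Elbia's threshold: (37−24)/(37−9) = 13/28.
15/19 > 13/28, so Istria binds and δ* = 15/19.

15/19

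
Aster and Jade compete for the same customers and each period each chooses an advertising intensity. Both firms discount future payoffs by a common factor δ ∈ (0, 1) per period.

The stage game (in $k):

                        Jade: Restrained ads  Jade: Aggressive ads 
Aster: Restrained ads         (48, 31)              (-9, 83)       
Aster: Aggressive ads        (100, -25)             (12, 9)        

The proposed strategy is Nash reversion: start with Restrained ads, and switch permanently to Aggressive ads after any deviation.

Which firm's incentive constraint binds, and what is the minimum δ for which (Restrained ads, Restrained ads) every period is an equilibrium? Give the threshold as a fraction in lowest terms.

Jade; δ ≥ 26/37

Aster: cooperation gives 48 each period; deviation gives 100 once then 12 forever.
  48/(1−δ) ≥ 100 + 12δ/(1−δ) ⇒ δ ≥ 52/88 = 13/22.
Jade: cooperation gives 31 each period; deviation gives 83 once then 9 forever.
  δ ≥ 52/74 = 26/37.
Both must hold, so the binding constraint is Jade's: δ ≥ 26/37.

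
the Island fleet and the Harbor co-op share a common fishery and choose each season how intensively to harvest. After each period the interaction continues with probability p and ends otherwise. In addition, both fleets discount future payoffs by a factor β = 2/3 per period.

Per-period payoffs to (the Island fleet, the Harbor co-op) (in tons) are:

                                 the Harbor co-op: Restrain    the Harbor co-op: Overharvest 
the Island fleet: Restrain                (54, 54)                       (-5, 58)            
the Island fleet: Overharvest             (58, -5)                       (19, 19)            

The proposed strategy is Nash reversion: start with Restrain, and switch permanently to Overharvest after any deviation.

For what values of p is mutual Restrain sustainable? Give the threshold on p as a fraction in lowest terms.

Expected continuation weight on next period's payoff is β·p = 2/3·p, which plays the role of the discount factor.
Cooperation requires 2/3·p ≥ (58−54)/(58−19) = 4/39, hence p ≥ 2/13.

2/13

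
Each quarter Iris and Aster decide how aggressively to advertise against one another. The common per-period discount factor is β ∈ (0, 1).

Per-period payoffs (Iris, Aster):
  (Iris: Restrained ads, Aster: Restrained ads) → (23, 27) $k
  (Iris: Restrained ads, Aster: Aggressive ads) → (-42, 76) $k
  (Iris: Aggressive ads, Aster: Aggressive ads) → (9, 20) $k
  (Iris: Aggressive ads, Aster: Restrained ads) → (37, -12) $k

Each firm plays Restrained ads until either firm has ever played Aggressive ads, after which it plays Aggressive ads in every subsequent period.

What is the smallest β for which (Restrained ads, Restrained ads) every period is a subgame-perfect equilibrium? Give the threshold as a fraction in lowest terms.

7/8

Iris's threshold: (37−23)/(37−9) = 1/2.
Aster's threshold: (76−27)/(76−20) = 7/8.
1/2 < 7/8, so Aster binds and β* = 7/8.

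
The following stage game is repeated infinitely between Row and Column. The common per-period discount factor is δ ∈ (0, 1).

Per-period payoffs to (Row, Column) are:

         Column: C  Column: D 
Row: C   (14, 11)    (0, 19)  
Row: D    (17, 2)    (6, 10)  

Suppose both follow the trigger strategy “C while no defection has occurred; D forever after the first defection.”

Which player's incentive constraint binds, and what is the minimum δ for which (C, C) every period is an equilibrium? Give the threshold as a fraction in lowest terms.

Column; δ ≥ 8/9

Row: cooperation gives 14 each period; deviation gives 17 once then 6 forever.
  14/(1−δ) ≥ 17 + 6δ/(1−δ) ⇒ δ ≥ 3/11.
Column: cooperation gives 11 each period; deviation gives 19 once then 10 forever.
  δ ≥ 8/9.
Both must hold, so the binding constraint is Column's: δ ≥ 8/9.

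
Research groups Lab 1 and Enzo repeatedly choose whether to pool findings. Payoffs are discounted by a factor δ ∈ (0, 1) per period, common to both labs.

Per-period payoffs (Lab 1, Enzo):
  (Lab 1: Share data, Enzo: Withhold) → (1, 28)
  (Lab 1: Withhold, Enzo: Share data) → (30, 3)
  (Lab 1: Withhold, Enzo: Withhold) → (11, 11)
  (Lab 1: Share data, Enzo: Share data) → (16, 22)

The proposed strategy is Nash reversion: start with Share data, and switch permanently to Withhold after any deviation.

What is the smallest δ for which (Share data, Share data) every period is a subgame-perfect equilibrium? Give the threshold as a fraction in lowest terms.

Lab 1: cooperation gives 16 each period; deviation gives 30 once then 11 forever.
  16/(1−δ) ≥ 30 + 11δ/(1−δ) ⇒ δ ≥ 14/19.
Enzo: cooperation gives 22 each period; deviation gives 28 once then 11 forever.
  δ ≥ 6/17.
Both must hold, so the binding constraint is Lab 1's: δ ≥ 14/19.

14/19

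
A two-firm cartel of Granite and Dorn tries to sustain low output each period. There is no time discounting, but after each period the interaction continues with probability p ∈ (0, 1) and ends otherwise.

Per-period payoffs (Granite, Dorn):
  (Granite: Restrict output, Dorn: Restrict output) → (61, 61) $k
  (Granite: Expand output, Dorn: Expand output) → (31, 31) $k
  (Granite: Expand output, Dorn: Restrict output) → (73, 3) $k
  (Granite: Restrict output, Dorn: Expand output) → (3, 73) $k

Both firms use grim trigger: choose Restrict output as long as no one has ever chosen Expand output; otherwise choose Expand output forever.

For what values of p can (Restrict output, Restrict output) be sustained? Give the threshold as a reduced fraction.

With no time discounting, the continuation probability p plays the role of the discount factor.
Grim-trigger IC: 61/(1−p) ≥ 73 + 31p/(1−p) ⇒ p ≥ (73−61)/(73−31) = 2/7.

2/7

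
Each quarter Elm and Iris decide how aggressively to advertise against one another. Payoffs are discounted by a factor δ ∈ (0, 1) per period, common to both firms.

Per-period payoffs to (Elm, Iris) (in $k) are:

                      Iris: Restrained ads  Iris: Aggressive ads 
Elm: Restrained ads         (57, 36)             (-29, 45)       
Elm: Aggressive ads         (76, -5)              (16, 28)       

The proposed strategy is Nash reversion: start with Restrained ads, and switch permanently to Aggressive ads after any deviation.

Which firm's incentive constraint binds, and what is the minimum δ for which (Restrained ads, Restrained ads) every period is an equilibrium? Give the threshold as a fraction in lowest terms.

For Elm: deviation gain 76−57 = 19, per-period punishment loss 57−16 = 41. IC gives δ ≥ 19/60.
For Iris: gain 9, loss 8 per period, so δ ≥ 9/17.
The tighter constraint is Iris's, so cooperation needs δ ≥ 9/17.

Iris; δ ≥ 9/17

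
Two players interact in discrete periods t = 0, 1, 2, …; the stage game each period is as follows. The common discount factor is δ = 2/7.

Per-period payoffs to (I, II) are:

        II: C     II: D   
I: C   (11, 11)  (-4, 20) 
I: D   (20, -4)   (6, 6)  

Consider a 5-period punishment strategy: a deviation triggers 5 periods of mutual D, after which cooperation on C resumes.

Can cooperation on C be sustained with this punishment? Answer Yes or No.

IC: δ+…+δ^5 ≥ (20−11)/(11−6) = 9/5.
At δ = 2/7: partial sum = 0.3992 < 1.8000. Cooperation not sustainable.

No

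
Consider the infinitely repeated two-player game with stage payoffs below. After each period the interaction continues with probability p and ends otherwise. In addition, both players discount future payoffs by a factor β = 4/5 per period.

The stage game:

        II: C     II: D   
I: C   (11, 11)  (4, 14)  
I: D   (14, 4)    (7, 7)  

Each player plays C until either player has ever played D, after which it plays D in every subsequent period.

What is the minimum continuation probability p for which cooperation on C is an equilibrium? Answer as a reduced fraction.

15/28

Expected continuation weight on next period's payoff is β·p = 4/5·p, which plays the role of the discount factor.
Cooperation requires 4/5·p ≥ (14−11)/(14−7) = 3/7, hence p ≥ 15/28.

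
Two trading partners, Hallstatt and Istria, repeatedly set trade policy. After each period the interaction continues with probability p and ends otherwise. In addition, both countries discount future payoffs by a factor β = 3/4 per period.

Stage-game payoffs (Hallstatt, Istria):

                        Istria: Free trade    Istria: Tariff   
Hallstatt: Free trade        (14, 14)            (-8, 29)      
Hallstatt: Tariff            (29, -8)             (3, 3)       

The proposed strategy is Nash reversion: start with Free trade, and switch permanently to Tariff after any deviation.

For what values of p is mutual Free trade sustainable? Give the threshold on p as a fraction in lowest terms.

10/13

Expected continuation weight on next period's payoff is β·p = 3/4·p, which plays the role of the discount factor.
Cooperation requires 3/4·p ≥ (29−14)/(29−3) = 15/26, hence p ≥ 10/13.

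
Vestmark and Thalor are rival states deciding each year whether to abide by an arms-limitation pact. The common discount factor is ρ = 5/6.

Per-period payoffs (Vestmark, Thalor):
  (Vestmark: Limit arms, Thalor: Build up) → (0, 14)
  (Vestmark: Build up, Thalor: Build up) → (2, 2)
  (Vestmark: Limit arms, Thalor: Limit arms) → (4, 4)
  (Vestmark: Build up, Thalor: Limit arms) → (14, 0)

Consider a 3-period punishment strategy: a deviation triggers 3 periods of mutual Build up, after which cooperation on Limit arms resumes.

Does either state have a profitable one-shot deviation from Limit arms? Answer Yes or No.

IC: ρ+…+ρ^3 ≥ (14−4)/(4−2) = 5.
At ρ = 5/6: partial sum = 2.1065 < 5.0000. Cooperation not sustainable.

Yes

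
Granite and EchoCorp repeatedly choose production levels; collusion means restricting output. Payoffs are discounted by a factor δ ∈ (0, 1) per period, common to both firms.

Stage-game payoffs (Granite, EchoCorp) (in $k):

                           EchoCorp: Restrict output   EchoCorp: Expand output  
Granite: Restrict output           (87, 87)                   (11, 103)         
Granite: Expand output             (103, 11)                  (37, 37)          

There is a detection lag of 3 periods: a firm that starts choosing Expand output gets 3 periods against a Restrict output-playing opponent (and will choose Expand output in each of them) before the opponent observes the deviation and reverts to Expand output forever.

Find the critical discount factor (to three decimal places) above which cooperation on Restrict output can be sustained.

0.624

The best deviation is to choose Expand output for all 3 undetected periods, earning 103 each, then 37 forever once detected.
Deviation value: 103(1−δ^3)/(1−δ) + 37δ^3/(1−δ); cooperation value: 87/(1−δ).
IC: 87 ≥ 103(1−δ^3) + 37δ^3 = 103 − 66δ^3.
So δ^3 ≥ 16/66 = 8/33, giving δ ≥ (8/33)^(1/3) ≈ 0.624.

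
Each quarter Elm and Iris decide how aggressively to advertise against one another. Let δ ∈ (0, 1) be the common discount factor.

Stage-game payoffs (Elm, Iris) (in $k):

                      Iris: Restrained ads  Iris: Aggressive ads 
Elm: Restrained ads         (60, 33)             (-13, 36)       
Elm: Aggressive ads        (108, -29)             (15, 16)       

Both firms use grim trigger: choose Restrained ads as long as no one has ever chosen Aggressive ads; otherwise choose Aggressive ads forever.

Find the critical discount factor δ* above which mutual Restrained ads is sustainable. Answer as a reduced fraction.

Elm's threshold: (108−60)/(108−15) = 16/31.
Iris's threshold: (36−33)/(36−16) = 3/20.
16/31 > 3/20, so Elm binds and δ* = 16/31.

16/31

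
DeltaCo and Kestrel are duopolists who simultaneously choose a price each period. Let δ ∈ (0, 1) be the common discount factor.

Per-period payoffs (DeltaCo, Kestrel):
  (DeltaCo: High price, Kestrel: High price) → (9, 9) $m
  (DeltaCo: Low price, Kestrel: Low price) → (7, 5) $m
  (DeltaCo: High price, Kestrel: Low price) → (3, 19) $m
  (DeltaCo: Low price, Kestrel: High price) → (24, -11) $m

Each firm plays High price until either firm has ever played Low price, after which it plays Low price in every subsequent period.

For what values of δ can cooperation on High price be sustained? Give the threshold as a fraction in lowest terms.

DeltaCo's threshold: (24−9)/(24−7) = 15/17.
Kestrel's threshold: (19−9)/(19−5) = 5/7.
15/17 > 5/7, so DeltaCo binds and δ* = 15/17.

15/17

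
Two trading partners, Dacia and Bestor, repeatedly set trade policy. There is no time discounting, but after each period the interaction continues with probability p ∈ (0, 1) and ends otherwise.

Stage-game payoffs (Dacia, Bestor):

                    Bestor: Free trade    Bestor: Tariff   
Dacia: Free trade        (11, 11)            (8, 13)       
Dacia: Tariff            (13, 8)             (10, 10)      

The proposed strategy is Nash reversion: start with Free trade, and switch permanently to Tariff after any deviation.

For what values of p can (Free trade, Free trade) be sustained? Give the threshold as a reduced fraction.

2/3

With no time discounting, the continuation probability p plays the role of the discount factor.
Grim-trigger IC: 11/(1−p) ≥ 13 + 10p/(1−p) ⇒ p ≥ (13−11)/(13−10) = 2/3.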